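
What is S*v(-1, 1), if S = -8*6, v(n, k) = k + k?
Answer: -96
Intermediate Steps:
v(n, k) = 2*k
S = -48
S*v(-1, 1) = -96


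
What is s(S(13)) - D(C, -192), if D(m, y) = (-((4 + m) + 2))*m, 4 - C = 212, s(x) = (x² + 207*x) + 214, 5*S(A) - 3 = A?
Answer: 1072566/25 ≈ 42903.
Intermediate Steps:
S(A) = ⅗ + A/5
s(x) = 214 + x² + 207*x
C = -208 (C = 4 - 1*212 = 4 - 212 = -208)
D(m, y) = m*(-6 - m) (D(m, y) = (-(6 + m))*m = (-6 - m)*m = m*(-6 - m))
s(S(13)) - D(C, -192) = (214 + (⅗ + (⅕)*13)² + 207*(⅗ + (⅕)*13)) - (-1)*(-208)*(6 - 208) = (214 + (⅗ + 13/5)² + 207*(⅗ + 13/5)) - (-1)*(-208)*(-202) = (214 + (16/5)² + 207*(16/5)) - 1*(-42016) = (214 + 256/25 + 3312/5) + 42016 = 22166/25 + 42016 = 1072566/25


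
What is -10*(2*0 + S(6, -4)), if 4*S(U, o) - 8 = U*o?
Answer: 40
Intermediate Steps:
S(U, o) = 2 + U*o/4 (S(U, o) = 2 + (U*o)/4 = 2 + U*o/4)
-10*(2*0 + S(6, -4)) = -10*(2*0 + (2 + (1/4)*6*(-4))) = -10*(0 + (2 - 6)) = -10*(0 - 4) = -10*(-4) = 40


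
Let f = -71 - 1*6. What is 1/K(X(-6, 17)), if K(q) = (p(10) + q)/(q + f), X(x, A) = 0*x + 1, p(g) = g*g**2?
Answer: -76/1001 ≈ -0.075924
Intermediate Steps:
p(g) = g**3
X(x, A) = 1 (X(x, A) = 0 + 1 = 1)
f = -77 (f = -71 - 6 = -77)
K(q) = (1000 + q)/(-77 + q) (K(q) = (10**3 + q)/(q - 77) = (1000 + q)/(-77 + q))
1/K(X(-6, 17)) = 1/((1000 + 1)/(-77 + 1)) = 1/(1001/(-76)) = 1/(-1/76*1001) = 1/(-1001/76) = -76/1001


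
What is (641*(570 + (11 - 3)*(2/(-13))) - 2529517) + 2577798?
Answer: 5367207/13 ≈ 4.1286e+5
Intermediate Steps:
(641*(570 + (11 - 3)*(2/(-13))) - 2529517) + 2577798 = (641*(570 + 8*(2*(-1/13))) - 2529517) + 2577798 = (641*(570 + 8*(-2/13)) - 2529517) + 2577798 = (641*(570 - 16/13) - 2529517) + 2577798 = (641*(7394/13) - 2529517) + 2577798 = (4739554/13 - 2529517) + 2577798 = -28144167/13 + 2577798 = 5367207/13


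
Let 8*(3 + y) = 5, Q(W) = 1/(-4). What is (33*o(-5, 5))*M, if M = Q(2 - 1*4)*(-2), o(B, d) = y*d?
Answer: -3135/16 ≈ -195.94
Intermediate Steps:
Q(W) = -1/4
y = -19/8 (y = -3 + (1/8)*5 = -3 + 5/8 = -19/8 ≈ -2.3750)
o(B, d) = -19*d/8
M = 1/2 (M = -1/4*(-2) = 1/2 ≈ 0.50000)
(33*o(-5, 5))*M = (33*(-19/8*5))*(1/2) = (33*(-95/8))*(1/2) = -3135/8*1/2 = -3135/16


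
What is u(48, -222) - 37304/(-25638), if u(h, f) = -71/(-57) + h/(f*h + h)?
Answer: 48374610/17942327 ≈ 2.6961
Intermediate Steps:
u(h, f) = 71/57 + h/(h + f*h) (u(h, f) = -71*(-1/57) + h/(h + f*h) = 71/57 + h/(h + f*h))
u(48, -222) - 37304/(-25638) = (128 + 71*(-222))/(57*(1 - 222)) - 37304/(-25638) = (1/57)*(128 - 15762)/(-221) - 37304*(-1)/25638 = (1/57)*(-1/221)*(-15634) - 1*(-18652/12819) = 15634/12597 + 18652/12819 = 48374610/17942327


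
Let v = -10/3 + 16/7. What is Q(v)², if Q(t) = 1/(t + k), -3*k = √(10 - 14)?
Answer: 3969/14450 - 33957*I/57800 ≈ 0.27467 - 0.58749*I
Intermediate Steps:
k = -2*I/3 (k = -√(10 - 14)/3 = -2*I/3 ≈ -0.66667*I)
v = -22/21 (v = -10*⅓ + 16*(⅐) = -10/3 + 16/7 = -22/21 ≈ -1.0476)
Q(t) = 1/(t - 2*I/3)
Q(v)² = (3/(-2*I + 3*(-22/21)))² = (3/(-2*I - 22/7))² = (3/(-22/7 - 2*I))² = (3*(49*(-22/7 + 2*I)/680))² = (147*(-22/7 + 2*I)/680)² = 21609*(-22/7 + 2*I)²/462400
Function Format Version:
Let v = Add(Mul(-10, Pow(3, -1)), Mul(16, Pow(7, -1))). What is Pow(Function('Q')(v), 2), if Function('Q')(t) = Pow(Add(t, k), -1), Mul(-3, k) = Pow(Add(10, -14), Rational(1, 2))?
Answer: Add(Rational(3969, 14450), Mul(Rational(-33957, 57800), I)) ≈ Add(0.27467, Mul(-0.58749, I))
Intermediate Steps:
k = Mul(Rational(-2, 3), I) (k = Mul(Rational(-1, 3), Pow(Add(10, -14), Rational(1, 2))) = Mul(Rational(-1, 3), Pow(-4, Rational(1, 2))) = Mul(Rational(-1, 3), Mul(2, I)) = Mul(Rational(-2, 3), I) ≈ Mul(-0.66667, I))
v = Rational(-22, 21) (v = Add(Mul(-10, Rational(1, 3)), Mul(16, Rational(1, 7))) = Add(Rational(-10, 3), Rational(16, 7)) = Rational(-22, 21) ≈ -1.0476)
Function('Q')(t) = Pow(Add(t, Mul(Rational(-2, 3), I)), -1)
Pow(Function('Q')(v), 2) = Pow(Mul(3, Pow(Add(Mul(-2, I), Mul(3, Rational(-22, 21))), -1)), 2) = Pow(Mul(3, Pow(Add(Mul(-2, I), Rational(-22, 7)), -1)), 2) = Pow(Mul(3, Pow(Add(Rational(-22, 7), Mul(-2, I)), -1)), 2) = Pow(Mul(3, Mul(Rational(49, 680), Add(Rational(-22, 7), Mul(2, I)))), 2) = Pow(Mul(Rational(147, 680), Add(Rational(-22, 7), Mul(2, I))), 2) = Mul(Rational(21609, 462400), Pow(Add(Rational(-22, 7), Mul(2, I)), 2))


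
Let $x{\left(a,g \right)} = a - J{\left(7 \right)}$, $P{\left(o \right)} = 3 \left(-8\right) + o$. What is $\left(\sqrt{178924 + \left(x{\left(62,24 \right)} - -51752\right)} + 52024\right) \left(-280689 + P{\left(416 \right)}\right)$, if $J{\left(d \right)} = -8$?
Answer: $-14582171128 - 280297 \sqrt{230746} \approx -1.4717 \cdot 10^{10}$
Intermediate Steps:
$P{\left(o \right)} = -24 + o$
$x{\left(a,g \right)} = 8 + a$ ($x{\left(a,g \right)} = a - -8 = a + 8 = 8 + a$)
$\left(\sqrt{178924 + \left(x{\left(62,24 \right)} - -51752\right)} + 52024\right) \left(-280689 + P{\left(416 \right)}\right) = \left(\sqrt{178924 + \left(\left(8 + 62\right) - -51752\right)} + 52024\right) \left(-280689 + \left(-24 + 416\right)\right) = \left(\sqrt{178924 + \left(70 + 51752\right)} + 52024\right) \left(-280689 + 392\right) = \left(\sqrt{178924 + 51822} + 52024\right) \left(-280297\right) = \left(\sqrt{230746} + 52024\right) \left(-280297\right) = \left(52024 + \sqrt{230746}\right) \left(-280297\right) = -14582171128 - 280297 \sqrt{230746}$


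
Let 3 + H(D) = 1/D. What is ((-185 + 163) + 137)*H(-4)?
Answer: -1495/4 ≈ -373.75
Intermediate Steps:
H(D) = -3 + 1/D
((-185 + 163) + 137)*H(-4) = ((-185 + 163) + 137)*(-3 + 1/(-4)) = (-22 + 137)*(-3 - ¼) = 115*(-13/4) = -1495/4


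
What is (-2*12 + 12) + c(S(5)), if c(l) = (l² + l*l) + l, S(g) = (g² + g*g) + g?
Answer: 6093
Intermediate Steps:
S(g) = g + 2*g² (S(g) = (g² + g²) + g = 2*g² + g = g + 2*g²)
c(l) = l + 2*l² (c(l) = (l² + l²) + l = 2*l² + l = l + 2*l²)
(-2*12 + 12) + c(S(5)) = (-2*12 + 12) + (5*(1 + 2*5))*(1 + 2*(5*(1 + 2*5))) = (-24 + 12) + (5*(1 + 10))*(1 + 2*(5*(1 + 10))) = -12 + (5*11)*(1 + 2*(5*11)) = -12 + 55*(1 + 2*55) = -12 + 55*(1 + 110) = -12 + 55*111 = -12 + 6105 = 6093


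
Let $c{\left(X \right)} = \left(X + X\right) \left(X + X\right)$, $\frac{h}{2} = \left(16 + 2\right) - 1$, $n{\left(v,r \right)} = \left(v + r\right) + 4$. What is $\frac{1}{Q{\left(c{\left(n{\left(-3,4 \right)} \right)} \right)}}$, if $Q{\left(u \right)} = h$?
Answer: $\frac{1}{34} \approx 0.029412$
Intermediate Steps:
$n{\left(v,r \right)} = 4 + r + v$ ($n{\left(v,r \right)} = \left(r + v\right) + 4 = 4 + r + v$)
$h = 34$ ($h = 2 \left(\left(16 + 2\right) - 1\right) = 2 \left(18 - 1\right) = 2 \cdot 17 = 34$)
$c{\left(X \right)} = 4 X^{2}$ ($c{\left(X \right)} = 2 X 2 X = 4 X^{2}$)
$Q{\left(u \right)} = 34$
$\frac{1}{Q{\left(c{\left(n{\left(-3,4 \right)} \right)} \right)}} = \frac{1}{34}$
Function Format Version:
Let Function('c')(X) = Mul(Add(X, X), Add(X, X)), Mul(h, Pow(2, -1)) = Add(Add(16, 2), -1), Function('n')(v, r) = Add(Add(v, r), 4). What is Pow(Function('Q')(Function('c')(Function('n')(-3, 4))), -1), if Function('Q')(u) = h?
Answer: Rational(1, 34) ≈ 0.029412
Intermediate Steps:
Function('n')(v, r) = Add(4, r, v) (Function('n')(v, r) = Add(Add(r, v), 4) = Add(4, r, v))
h = 34 (h = Mul(2, Add(Add(16, 2), -1)) = Mul(2, Add(18, -1)) = Mul(2, 17) = 34)
Function('c')(X) = Mul(4, Pow(X, 2)) (Function('c')(X) = Mul(Mul(2, X), Mul(2, X)) = Mul(4, Pow(X, 2)))
Function('Q')(u) = 34
Pow(Function('Q')(Function('c')(Function('n')(-3, 4))), -1) = Pow(34, -1) = Rational(1, 34)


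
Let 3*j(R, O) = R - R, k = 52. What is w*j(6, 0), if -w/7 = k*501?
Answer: 0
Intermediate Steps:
w = -182364 (w = -364*501 = -7*26052 = -182364)
j(R, O) = 0 (j(R, O) = (R - R)/3 = (1/3)*0 = 0)
w*j(6, 0) = -182364*0 = 0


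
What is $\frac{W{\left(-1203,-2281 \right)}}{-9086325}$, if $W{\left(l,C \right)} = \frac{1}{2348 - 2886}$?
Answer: $\frac{1}{4888442850} \approx 2.0456 \cdot 10^{-10}$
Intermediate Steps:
$W{\left(l,C \right)} = - \frac{1}{538}$ ($W{\left(l,C \right)} = \frac{1}{-538} = - \frac{1}{538}$)
$\frac{W{\left(-1203,-2281 \right)}}{-9086325} = - \frac{1}{538 \left(-9086325\right)} = \left(- \frac{1}{538}\right) \left(- \frac{1}{9086325}\right) = \frac{1}{4888442850}$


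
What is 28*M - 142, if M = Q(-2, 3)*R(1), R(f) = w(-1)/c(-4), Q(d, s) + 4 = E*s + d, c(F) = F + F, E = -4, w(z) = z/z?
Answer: -79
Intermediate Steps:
w(z) = 1
c(F) = 2*F
Q(d, s) = -4 + d - 4*s (Q(d, s) = -4 + (-4*s + d) = -4 + (d - 4*s) = -4 + d - 4*s)
R(f) = -⅛ (R(f) = 1/(2*(-4)) = 1/(-8) = 1*(-⅛) = -⅛)
M = 9/4 (M = (-4 - 2 - 4*3)*(-⅛) = (-4 - 2 - 12)*(-⅛) = -18*(-⅛) = 9/4 ≈ 2.2500)
28*M - 142 = 28*(9/4) - 142 = 63 - 142 = -79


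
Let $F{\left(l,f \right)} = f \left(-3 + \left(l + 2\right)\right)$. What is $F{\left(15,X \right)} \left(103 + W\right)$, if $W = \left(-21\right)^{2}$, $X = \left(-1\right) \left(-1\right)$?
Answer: $7616$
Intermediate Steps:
$X = 1$
$W = 441$
$F{\left(l,f \right)} = f \left(-1 + l\right)$ ($F{\left(l,f \right)} = f \left(-3 + \left(2 + l\right)\right) = f \left(-1 + l\right)$)
$F{\left(15,X \right)} \left(103 + W\right) = 1 \left(-1 + 15\right) \left(103 + 441\right) = 1 \cdot 14 \cdot 544 = 14 \cdot 544 = 7616$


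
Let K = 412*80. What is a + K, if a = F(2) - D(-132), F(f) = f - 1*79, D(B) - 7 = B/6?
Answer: 32898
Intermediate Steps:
D(B) = 7 + B/6
F(f) = -79 + f (F(f) = f - 79 = -79 + f)
a = -62 (a = (-79 + 2) - (7 + (⅙)*(-132)) = -77 - (7 - 22) = -77 - 1*(-15) = -77 + 15 = -62)
K = 32960
a + K = -62 + 32960 = 32898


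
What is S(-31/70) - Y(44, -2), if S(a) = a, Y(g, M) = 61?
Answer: -4301/70 ≈ -61.443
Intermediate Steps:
S(-31/70) - Y(44, -2) = -31/70 - 1*61 = -31*1/70 - 61 = -31/70 - 61 = -4301/70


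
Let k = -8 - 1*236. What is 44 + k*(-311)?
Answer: 75928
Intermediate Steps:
k = -244 (k = -8 - 236 = -244)
44 + k*(-311) = 44 - 244*(-311) = 44 + 75884 = 75928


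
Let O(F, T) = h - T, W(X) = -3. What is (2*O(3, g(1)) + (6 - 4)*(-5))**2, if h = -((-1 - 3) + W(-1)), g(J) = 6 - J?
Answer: 36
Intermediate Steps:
h = 7 (h = -((-1 - 3) - 3) = -(-4 - 3) = -1*(-7) = 7)
O(F, T) = 7 - T
(2*O(3, g(1)) + (6 - 4)*(-5))**2 = (2*(7 - (6 - 1*1)) + (6 - 4)*(-5))**2 = (2*(7 - (6 - 1)) + 2*(-5))**2 = (2*(7 - 1*5) - 10)**2 = (2*(7 - 5) - 10)**2 = (2*2 - 10)**2 = (4 - 10)**2 = (-6)**2 = 36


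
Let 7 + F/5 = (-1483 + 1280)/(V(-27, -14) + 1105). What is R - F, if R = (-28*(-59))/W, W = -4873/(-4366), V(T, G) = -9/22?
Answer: 179527641377/118418773 ≈ 1516.0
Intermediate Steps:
V(T, G) = -9/22 (V(T, G) = -9*1/22 = -9/22)
W = 4873/4366 (W = -4873*(-1/4366) = 4873/4366 ≈ 1.1161)
F = -872865/24301 (F = -35 + 5*((-1483 + 1280)/(-9/22 + 1105)) = -35 + 5*(-203/24301/22) = -35 + 5*(-203*22/24301) = -35 + 5*(-4466/24301) = -35 - 22330/24301 = -872865/24301 ≈ -35.919)
R = 7212632/4873 (R = (-28*(-59))/(4873/4366) = 1652*(4366/4873) = 7212632/4873 ≈ 1480.1)
R - F = 7212632/4873 - 1*(-872865/24301) = 7212632/4873 + 872865/24301 = 179527641377/118418773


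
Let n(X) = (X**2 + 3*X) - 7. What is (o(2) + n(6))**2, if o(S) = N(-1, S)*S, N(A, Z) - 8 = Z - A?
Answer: 4761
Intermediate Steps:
N(A, Z) = 8 + Z - A (N(A, Z) = 8 + (Z - A) = 8 + Z - A)
n(X) = -7 + X**2 + 3*X
o(S) = S*(9 + S) (o(S) = (8 + S - 1*(-1))*S = (8 + S + 1)*S = (9 + S)*S = S*(9 + S))
(o(2) + n(6))**2 = (2*(9 + 2) + (-7 + 6**2 + 3*6))**2 = (2*11 + (-7 + 36 + 18))**2 = (22 + 47)**2 = 69**2 = 4761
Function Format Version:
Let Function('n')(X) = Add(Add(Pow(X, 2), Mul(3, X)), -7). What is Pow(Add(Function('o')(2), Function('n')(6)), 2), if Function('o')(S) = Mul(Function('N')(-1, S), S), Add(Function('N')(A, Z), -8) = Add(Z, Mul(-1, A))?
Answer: 4761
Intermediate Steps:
Function('N')(A, Z) = Add(8, Z, Mul(-1, A)) (Function('N')(A, Z) = Add(8, Add(Z, Mul(-1, A))) = Add(8, Z, Mul(-1, A)))
Function('n')(X) = Add(-7, Pow(X, 2), Mul(3, X))
Function('o')(S) = Mul(S, Add(9, S)) (Function('o')(S) = Mul(Add(8, S, Mul(-1, -1)), S) = Mul(Add(8, S, 1), S) = Mul(Add(9, S), S) = Mul(S, Add(9, S)))
Pow(Add(Function('o')(2), Function('n')(6)), 2) = Pow(Add(Mul(2, Add(9, 2)), Add(-7, Pow(6, 2), Mul(3, 6))), 2) = Pow(Add(Mul(2, 11), Add(-7, 36, 18)), 2) = Pow(Add(22, 47), 2) = Pow(69, 2) = 4761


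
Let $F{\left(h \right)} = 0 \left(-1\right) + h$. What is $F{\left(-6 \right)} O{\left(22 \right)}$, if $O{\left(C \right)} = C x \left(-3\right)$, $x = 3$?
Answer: $1188$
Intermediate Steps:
$F{\left(h \right)} = h$ ($F{\left(h \right)} = 0 + h = h$)
$O{\left(C \right)} = - 9 C$ ($O{\left(C \right)} = C 3 \left(-3\right) = 3 C \left(-3\right) = - 9 C$)
$F{\left(-6 \right)} O{\left(22 \right)} = - 6 \left(\left(-9\right) 22\right) = \left(-6\right) \left(-198\right) = 1188$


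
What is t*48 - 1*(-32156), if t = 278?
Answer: 45500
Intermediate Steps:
t*48 - 1*(-32156) = 278*48 - 1*(-32156) = 13344 + 32156 = 45500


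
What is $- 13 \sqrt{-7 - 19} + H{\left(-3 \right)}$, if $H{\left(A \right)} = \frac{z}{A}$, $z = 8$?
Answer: $- \frac{8}{3} - 13 i \sqrt{26} \approx -2.6667 - 66.287 i$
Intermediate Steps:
$H{\left(A \right)} = \frac{8}{A}$
$- 13 \sqrt{-7 - 19} + H{\left(-3 \right)} = - 13 \sqrt{-7 - 19} + \frac{8}{-3} = - 13 \sqrt{-26} + 8 \left(- \frac{1}{3}\right) = - 13 i \sqrt{26} - \frac{8}{3} = - \frac{8}{3} - 13 i \sqrt{26}$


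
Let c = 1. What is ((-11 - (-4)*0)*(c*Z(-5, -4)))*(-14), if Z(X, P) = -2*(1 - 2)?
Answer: 308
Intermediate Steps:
Z(X, P) = 2 (Z(X, P) = -2*(-1) = 2)
((-11 - (-4)*0)*(c*Z(-5, -4)))*(-14) = ((-11 - (-4)*0)*(1*2))*(-14) = ((-11 - 1*0)*2)*(-14) = ((-11 + 0)*2)*(-14) = -11*2*(-14) = -22*(-14) = 308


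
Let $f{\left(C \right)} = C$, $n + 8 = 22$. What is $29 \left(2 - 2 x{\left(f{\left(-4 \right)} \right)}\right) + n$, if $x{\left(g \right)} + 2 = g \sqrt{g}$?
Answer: $188 + 464 i \approx 188.0 + 464.0 i$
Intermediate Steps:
$n = 14$ ($n = -8 + 22 = 14$)
$x{\left(g \right)} = -2 + g^{\frac{3}{2}}$ ($x{\left(g \right)} = -2 + g \sqrt{g} = -2 + g^{\frac{3}{2}}$)
$29 \left(2 - 2 x{\left(f{\left(-4 \right)} \right)}\right) + n = 29 \left(2 - 2 \left(-2 + \left(-4\right)^{\frac{3}{2}}\right)\right) + 14 = 29 \left(2 - 2 \left(-2 - 8 i\right)\right) + 14 = 29 \left(2 + \left(4 + 16 i\right)\right) + 14 = 29 \left(6 + 16 i\right) + 14 = \left(174 + 464 i\right) + 14 = 188 + 464 i$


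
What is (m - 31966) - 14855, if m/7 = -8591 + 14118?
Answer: -8132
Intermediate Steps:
m = 38689 (m = 7*(-8591 + 14118) = 7*5527 = 38689)
(m - 31966) - 14855 = (38689 - 31966) - 14855 = 6723 - 14855 = -8132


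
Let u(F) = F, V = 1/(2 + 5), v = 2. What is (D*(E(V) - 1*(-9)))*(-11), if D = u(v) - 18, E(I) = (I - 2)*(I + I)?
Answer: 73040/49 ≈ 1490.6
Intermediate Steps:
V = ⅐ (V = 1/7 = ⅐ ≈ 0.14286)
E(I) = 2*I*(-2 + I) (E(I) = (-2 + I)*(2*I) = 2*I*(-2 + I))
D = -16 (D = 2 - 18 = -16)
(D*(E(V) - 1*(-9)))*(-11) = -16*(2*(⅐)*(-2 + ⅐) - 1*(-9))*(-11) = -16*(2*(⅐)*(-13/7) + 9)*(-11) = -16*(-26/49 + 9)*(-11) = -16*415/49*(-11) = -6640/49*(-11) = 73040/49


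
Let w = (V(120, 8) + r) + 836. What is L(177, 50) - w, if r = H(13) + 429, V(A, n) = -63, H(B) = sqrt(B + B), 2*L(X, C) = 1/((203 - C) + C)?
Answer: -488011/406 - sqrt(26) ≈ -1207.1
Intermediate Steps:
L(X, C) = 1/406 (L(X, C) = 1/(2*((203 - C) + C)) = (1/2)/203 = (1/2)*(1/203) = 1/406)
H(B) = sqrt(2)*sqrt(B) (H(B) = sqrt(2*B) = sqrt(2)*sqrt(B))
r = 429 + sqrt(26) (r = sqrt(2)*sqrt(13) + 429 = sqrt(26) + 429 = 429 + sqrt(26) ≈ 434.10)
w = 1202 + sqrt(26) (w = (-63 + (429 + sqrt(26))) + 836 = (366 + sqrt(26)) + 836 = 1202 + sqrt(26) ≈ 1207.1)
L(177, 50) - w = 1/406 - (1202 + sqrt(26)) = 1/406 + (-1202 - sqrt(26)) = -488011/406 - sqrt(26)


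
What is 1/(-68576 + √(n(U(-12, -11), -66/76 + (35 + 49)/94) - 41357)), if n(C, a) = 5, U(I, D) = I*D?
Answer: -8572/587838641 - I*√10338/2351354564 ≈ -1.4582e-5 - 4.3241e-8*I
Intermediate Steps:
U(I, D) = D*I
1/(-68576 + √(n(U(-12, -11), -66/76 + (35 + 49)/94) - 41357)) = 1/(-68576 + √(5 - 41357)) = 1/(-68576 + √(-41352)) = 1/(-68576 + 2*I*√10338)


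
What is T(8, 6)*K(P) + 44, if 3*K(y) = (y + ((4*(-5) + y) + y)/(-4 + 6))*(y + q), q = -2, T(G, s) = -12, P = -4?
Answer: -388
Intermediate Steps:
K(y) = (-10 + 2*y)*(-2 + y)/3 (K(y) = ((y + ((4*(-5) + y) + y)/(-4 + 6))*(y - 2))/3 = ((y + ((-20 + y) + y)/2)*(-2 + y))/3 = ((y + (-20 + 2*y)*(½))*(-2 + y))/3 = ((y + (-10 + y))*(-2 + y))/3 = ((-10 + 2*y)*(-2 + y))/3 = (-10 + 2*y)*(-2 + y)/3)
T(8, 6)*K(P) + 44 = -12*(20/3 - 14/3*(-4) + (⅔)*(-4)²) + 44 = -12*(20/3 + 56/3 + (⅔)*16) + 44 = -12*(20/3 + 56/3 + 32/3) + 44 = -12*36 + 44 = -432 + 44 = -388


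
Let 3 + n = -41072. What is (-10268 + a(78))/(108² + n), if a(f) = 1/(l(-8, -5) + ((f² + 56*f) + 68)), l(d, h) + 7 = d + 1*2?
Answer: 107885875/309021377 ≈ 0.34912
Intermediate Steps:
n = -41075 (n = -3 - 41072 = -41075)
l(d, h) = -5 + d (l(d, h) = -7 + (d + 1*2) = -7 + (d + 2) = -7 + (2 + d) = -5 + d)
a(f) = 1/(55 + f² + 56*f) (a(f) = 1/((-5 - 8) + ((f² + 56*f) + 68)) = 1/(-13 + (68 + f² + 56*f)) = 1/(55 + f² + 56*f))
(-10268 + a(78))/(108² + n) = (-10268 + 1/(55 + 78² + 56*78))/(108² - 41075) = (-10268 + 1/(55 + 6084 + 4368))/(11664 - 41075) = (-10268 + 1/10507)/(-29411) = (-10268 + 1/10507)*(-1/29411) = -107885875/10507*(-1/29411) = 107885875/309021377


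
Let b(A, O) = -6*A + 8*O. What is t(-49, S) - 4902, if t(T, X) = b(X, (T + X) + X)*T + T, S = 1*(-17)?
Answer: 22587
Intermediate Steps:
S = -17
t(T, X) = T + T*(8*T + 10*X) (t(T, X) = (-6*X + 8*((T + X) + X))*T + T = (-6*X + 8*(T + 2*X))*T + T = (-6*X + (8*T + 16*X))*T + T = (8*T + 10*X)*T + T = T*(8*T + 10*X) + T = T + T*(8*T + 10*X))
t(-49, S) - 4902 = -49*(1 + 8*(-49) + 10*(-17)) - 4902 = -49*(1 - 392 - 170) - 4902 = -49*(-561) - 4902 = 27489 - 4902 = 22587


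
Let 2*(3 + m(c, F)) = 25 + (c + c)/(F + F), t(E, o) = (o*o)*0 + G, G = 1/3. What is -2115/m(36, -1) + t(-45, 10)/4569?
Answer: 57980627/233019 ≈ 248.82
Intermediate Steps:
G = ⅓ ≈ 0.33333
t(E, o) = ⅓ (t(E, o) = (o*o)*0 + ⅓ = o²*0 + ⅓ = 0 + ⅓ = ⅓)
m(c, F) = 19/2 + c/(2*F) (m(c, F) = -3 + (25 + (c + c)/(F + F))/2 = -3 + (25 + (2*c)/((2*F)))/2 = -3 + (25 + (2*c)*(1/(2*F)))/2 = -3 + (25 + c/F)/2 = -3 + (25/2 + c/(2*F)) = 19/2 + c/(2*F))
-2115/m(36, -1) + t(-45, 10)/4569 = -2115*(-2/(36 + 19*(-1))) + (⅓)/4569 = -2115*(-2/(36 - 19)) + (⅓)*(1/4569) = -2115/((½)*(-1)*17) + 1/13707 = -2115/(-17/2) + 1/13707 = -2115*(-2/17) + 1/13707 = 4230/17 + 1/13707 = 57980627/233019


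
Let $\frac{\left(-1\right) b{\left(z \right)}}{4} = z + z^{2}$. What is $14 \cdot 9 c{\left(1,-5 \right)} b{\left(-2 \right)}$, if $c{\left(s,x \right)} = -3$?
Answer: $3024$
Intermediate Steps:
$b{\left(z \right)} = - 4 z - 4 z^{2}$ ($b{\left(z \right)} = - 4 \left(z + z^{2}\right) = - 4 z - 4 z^{2}$)
$14 \cdot 9 c{\left(1,-5 \right)} b{\left(-2 \right)} = 14 \cdot 9 \left(-3\right) \left(\left(-4\right) \left(-2\right) \left(1 - 2\right)\right) = 14 \left(-27\right) \left(\left(-4\right) \left(-2\right) \left(-1\right)\right) = \left(-378\right) \left(-8\right) = 3024$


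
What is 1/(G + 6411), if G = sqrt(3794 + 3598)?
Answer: 2137/13697843 - 4*sqrt(462)/41093529 ≈ 0.00015392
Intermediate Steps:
G = 4*sqrt(462) (G = sqrt(7392) = 4*sqrt(462) ≈ 85.977)
1/(G + 6411) = 1/(4*sqrt(462) + 6411) = 1/(6411 + 4*sqrt(462))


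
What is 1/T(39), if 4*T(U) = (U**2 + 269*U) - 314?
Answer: 2/5849 ≈ 0.00034194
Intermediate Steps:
T(U) = -157/2 + U**2/4 + 269*U/4 (T(U) = ((U**2 + 269*U) - 314)/4 = (-314 + U**2 + 269*U)/4 = -157/2 + U**2/4 + 269*U/4)
1/T(39) = 1/(-157/2 + (1/4)*39**2 + (269/4)*39) = 1/(-157/2 + (1/4)*1521 + 10491/4) = 1/(-157/2 + 1521/4 + 10491/4) = 1/(5849/2) = 2/5849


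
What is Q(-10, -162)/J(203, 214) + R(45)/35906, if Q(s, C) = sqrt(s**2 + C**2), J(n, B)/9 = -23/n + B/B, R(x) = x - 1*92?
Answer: -47/35906 + 203*sqrt(6586)/810 ≈ 20.337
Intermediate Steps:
R(x) = -92 + x (R(x) = x - 92 = -92 + x)
J(n, B) = 9 - 207/n (J(n, B) = 9*(-23/n + B/B) = 9*(-23/n + 1) = 9*(1 - 23/n) = 9 - 207/n)
Q(s, C) = sqrt(C**2 + s**2)
Q(-10, -162)/J(203, 214) + R(45)/35906 = sqrt((-162)**2 + (-10)**2)/(9 - 207/203) + (-92 + 45)/35906 = sqrt(26244 + 100)/(9 - 207*1/203) - 47*1/35906 = sqrt(26344)/(9 - 207/203) - 47/35906 = (2*sqrt(6586))/(1620/203) - 47/35906 = (2*sqrt(6586))*(203/1620) - 47/35906 = 203*sqrt(6586)/810 - 47/35906 = -47/35906 + 203*sqrt(6586)/810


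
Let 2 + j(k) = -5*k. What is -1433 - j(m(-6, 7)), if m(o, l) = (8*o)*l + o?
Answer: -3141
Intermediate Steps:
m(o, l) = o + 8*l*o (m(o, l) = 8*l*o + o = o + 8*l*o)
j(k) = -2 - 5*k
-1433 - j(m(-6, 7)) = -1433 - (-2 - (-30)*(1 + 8*7)) = -1433 - (-2 - (-30)*(1 + 56)) = -1433 - (-2 - (-30)*57) = -1433 - (-2 - 5*(-342)) = -1433 - (-2 + 1710) = -1433 - 1*1708 = -1433 - 1708 = -3141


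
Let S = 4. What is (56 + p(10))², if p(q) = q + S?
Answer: 4900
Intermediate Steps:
p(q) = 4 + q (p(q) = q + 4 = 4 + q)
(56 + p(10))² = (56 + (4 + 10))² = (56 + 14)² = 70² = 4900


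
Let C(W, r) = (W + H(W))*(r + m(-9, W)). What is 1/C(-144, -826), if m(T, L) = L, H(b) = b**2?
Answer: -1/19974240 ≈ -5.0065e-8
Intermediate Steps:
C(W, r) = (W + r)*(W + W**2) (C(W, r) = (W + W**2)*(r + W) = (W + W**2)*(W + r) = (W + r)*(W + W**2))
1/C(-144, -826) = 1/(-144*(-144 - 826 + (-144)**2 - 144*(-826))) = 1/(-144*(-144 - 826 + 20736 + 118944)) = 1/(-144*138710) = 1/(-19974240) = -1/19974240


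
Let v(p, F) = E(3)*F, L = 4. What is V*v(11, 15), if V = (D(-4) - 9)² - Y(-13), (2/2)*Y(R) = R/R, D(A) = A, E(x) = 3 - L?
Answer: -2520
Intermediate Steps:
E(x) = -1 (E(x) = 3 - 1*4 = 3 - 4 = -1)
Y(R) = 1 (Y(R) = R/R = 1)
v(p, F) = -F
V = 168 (V = (-4 - 9)² - 1*1 = (-13)² - 1 = 169 - 1 = 168)
V*v(11, 15) = 168*(-1*15) = 168*(-15) = -2520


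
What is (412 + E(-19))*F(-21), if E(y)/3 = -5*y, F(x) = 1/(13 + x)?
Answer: -697/8 ≈ -87.125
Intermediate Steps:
E(y) = -15*y (E(y) = 3*(-5*y) = -15*y)
(412 + E(-19))*F(-21) = (412 - 15*(-19))/(13 - 21) = (412 + 285)/(-8) = 697*(-⅛) = -697/8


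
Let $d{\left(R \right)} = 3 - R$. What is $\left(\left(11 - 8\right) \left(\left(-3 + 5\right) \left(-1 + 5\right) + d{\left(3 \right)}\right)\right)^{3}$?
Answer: $13824$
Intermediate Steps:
$\left(\left(11 - 8\right) \left(\left(-3 + 5\right) \left(-1 + 5\right) + d{\left(3 \right)}\right)\right)^{3} = \left(\left(11 - 8\right) \left(\left(-3 + 5\right) \left(-1 + 5\right) + \left(3 - 3\right)\right)\right)^{3} = \left(3 \left(2 \cdot 4 + \left(3 - 3\right)\right)\right)^{3} = \left(3 \left(8 + 0\right)\right)^{3} = \left(3 \cdot 8\right)^{3} = 24^{3} = 13824$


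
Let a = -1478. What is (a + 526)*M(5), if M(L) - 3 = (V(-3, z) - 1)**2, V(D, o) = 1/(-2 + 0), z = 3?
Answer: -4998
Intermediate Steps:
V(D, o) = -1/2 (V(D, o) = 1/(-2) = -1/2)
M(L) = 21/4 (M(L) = 3 + (-1/2 - 1)**2 = 3 + (-3/2)**2 = 3 + 9/4 = 21/4)
(a + 526)*M(5) = (-1478 + 526)*(21/4) = -952*21/4 = -4998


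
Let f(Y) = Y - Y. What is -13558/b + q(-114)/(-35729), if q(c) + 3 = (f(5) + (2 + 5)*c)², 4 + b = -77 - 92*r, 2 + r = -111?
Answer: -7053016097/368544635 ≈ -19.137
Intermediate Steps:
r = -113 (r = -2 - 111 = -113)
b = 10315 (b = -4 + (-77 - 92*(-113)) = -4 + (-77 + 10396) = -4 + 10319 = 10315)
f(Y) = 0
q(c) = -3 + 49*c² (q(c) = -3 + (0 + (2 + 5)*c)² = -3 + (0 + 7*c)² = -3 + (7*c)² = -3 + 49*c²)
-13558/b + q(-114)/(-35729) = -13558/10315 + (-3 + 49*(-114)²)/(-35729) = -13558*1/10315 + (-3 + 49*12996)*(-1/35729) = -13558/10315 + (-3 + 636804)*(-1/35729) = -13558/10315 + 636801*(-1/35729) = -13558/10315 - 636801/35729 = -7053016097/368544635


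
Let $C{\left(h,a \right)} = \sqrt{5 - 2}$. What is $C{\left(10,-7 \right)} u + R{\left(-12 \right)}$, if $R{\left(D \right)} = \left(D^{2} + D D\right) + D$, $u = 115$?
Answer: $276 + 115 \sqrt{3} \approx 475.19$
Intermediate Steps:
$R{\left(D \right)} = D + 2 D^{2}$ ($R{\left(D \right)} = \left(D^{2} + D^{2}\right) + D = 2 D^{2} + D = D + 2 D^{2}$)
$C{\left(h,a \right)} = \sqrt{3}$
$C{\left(10,-7 \right)} u + R{\left(-12 \right)} = \sqrt{3} \cdot 115 - 12 \left(1 + 2 \left(-12\right)\right) = 115 \sqrt{3} - 12 \left(1 - 24\right) = 115 \sqrt{3} - -276 = 115 \sqrt{3} + 276 = 276 + 115 \sqrt{3}$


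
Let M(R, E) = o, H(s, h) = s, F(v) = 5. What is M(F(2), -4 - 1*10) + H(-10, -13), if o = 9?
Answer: -1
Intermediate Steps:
M(R, E) = 9
M(F(2), -4 - 1*10) + H(-10, -13) = 9 - 10 = -1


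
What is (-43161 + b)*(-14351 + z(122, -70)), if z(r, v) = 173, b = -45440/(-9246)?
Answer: 942887015258/1541 ≈ 6.1187e+8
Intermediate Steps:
b = 22720/4623 (b = -45440*(-1/9246) = 22720/4623 ≈ 4.9146)
(-43161 + b)*(-14351 + z(122, -70)) = (-43161 + 22720/4623)*(-14351 + 173) = -199510583/4623*(-14178) = 942887015258/1541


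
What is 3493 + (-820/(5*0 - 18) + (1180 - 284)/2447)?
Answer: 77937673/22023 ≈ 3538.9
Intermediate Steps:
3493 + (-820/(5*0 - 18) + (1180 - 284)/2447) = 3493 + (-820/(0 - 18) + 896*(1/2447)) = 3493 + (-820/(-18) + 896/2447) = 3493 + (-820*(-1/18) + 896/2447) = 3493 + (410/9 + 896/2447) = 3493 + 1011334/22023 = 77937673/22023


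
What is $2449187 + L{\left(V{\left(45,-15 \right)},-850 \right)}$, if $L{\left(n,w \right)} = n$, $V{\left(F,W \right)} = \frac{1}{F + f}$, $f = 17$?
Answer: $\frac{151849595}{62} \approx 2.4492 \cdot 10^{6}$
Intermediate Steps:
$V{\left(F,W \right)} = \frac{1}{17 + F}$ ($V{\left(F,W \right)} = \frac{1}{F + 17} = \frac{1}{17 + F}$)
$2449187 + L{\left(V{\left(45,-15 \right)},-850 \right)} = 2449187 + \frac{1}{17 + 45} = 2449187 + \frac{1}{62} = \frac{151849595}{62}$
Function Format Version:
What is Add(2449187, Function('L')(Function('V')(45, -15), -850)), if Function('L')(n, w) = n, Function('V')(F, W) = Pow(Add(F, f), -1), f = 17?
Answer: Rational(151849595, 62) ≈ 2.4492e+6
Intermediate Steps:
Function('V')(F, W) = Pow(Add(17, F), -1) (Function('V')(F, W) = Pow(Add(F, 17), -1) = Pow(Add(17, F), -1))
Add(2449187, Function('L')(Function('V')(45, -15), -850)) = Add(2449187, Pow(Add(17, 45), -1)) = Add(2449187, Pow(62, -1)) = Add(2449187, Rational(1, 62)) = Rational(151849595, 62)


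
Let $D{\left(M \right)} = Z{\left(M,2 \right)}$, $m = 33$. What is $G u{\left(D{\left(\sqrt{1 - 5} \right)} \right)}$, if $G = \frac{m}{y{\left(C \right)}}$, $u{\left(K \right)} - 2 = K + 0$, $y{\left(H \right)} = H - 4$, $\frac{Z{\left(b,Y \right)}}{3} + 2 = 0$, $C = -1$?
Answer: $\frac{132}{5} \approx 26.4$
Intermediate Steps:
$Z{\left(b,Y \right)} = -6$ ($Z{\left(b,Y \right)} = -6 + 3 \cdot 0 = -6 + 0 = -6$)
$D{\left(M \right)} = -6$
$y{\left(H \right)} = -4 + H$
$u{\left(K \right)} = 2 + K$ ($u{\left(K \right)} = 2 + \left(K + 0\right) = 2 + K$)
$G = - \frac{33}{5}$ ($G = \frac{33}{-4 - 1} = \frac{33}{-5} = 33 \left(- \frac{1}{5}\right) = - \frac{33}{5} \approx -6.6$)
$G u{\left(D{\left(\sqrt{1 - 5} \right)} \right)} = - \frac{33 \left(2 - 6\right)}{5} = \left(- \frac{33}{5}\right) \left(-4\right) = \frac{132}{5}$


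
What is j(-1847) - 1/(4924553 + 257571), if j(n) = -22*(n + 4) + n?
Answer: 200543016675/5182124 ≈ 38699.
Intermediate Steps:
j(n) = -88 - 21*n (j(n) = -22*(4 + n) + n = (-88 - 22*n) + n = -88 - 21*n)
j(-1847) - 1/(4924553 + 257571) = (-88 - 21*(-1847)) - 1/(4924553 + 257571) = (-88 + 38787) - 1/5182124 = 38699 - 1*1/5182124 = 38699 - 1/5182124 = 200543016675/5182124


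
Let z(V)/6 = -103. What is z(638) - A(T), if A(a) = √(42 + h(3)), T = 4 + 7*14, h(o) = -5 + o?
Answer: -618 - 2*√10 ≈ -624.32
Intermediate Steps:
z(V) = -618 (z(V) = 6*(-103) = -618)
T = 102 (T = 4 + 98 = 102)
A(a) = 2*√10 (A(a) = √(42 + (-5 + 3)) = √(42 - 2) = √40 = 2*√10)
z(638) - A(T) = -618 - 2*√10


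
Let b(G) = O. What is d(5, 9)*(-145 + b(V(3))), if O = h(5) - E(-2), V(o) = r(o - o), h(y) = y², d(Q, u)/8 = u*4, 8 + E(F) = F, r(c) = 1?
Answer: -31680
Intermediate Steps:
E(F) = -8 + F
d(Q, u) = 32*u (d(Q, u) = 8*(u*4) = 8*(4*u) = 32*u)
V(o) = 1
O = 35 (O = 5² - (-8 - 2) = 25 - 1*(-10) = 25 + 10 = 35)
b(G) = 35
d(5, 9)*(-145 + b(V(3))) = (32*9)*(-145 + 35) = 288*(-110) = -31680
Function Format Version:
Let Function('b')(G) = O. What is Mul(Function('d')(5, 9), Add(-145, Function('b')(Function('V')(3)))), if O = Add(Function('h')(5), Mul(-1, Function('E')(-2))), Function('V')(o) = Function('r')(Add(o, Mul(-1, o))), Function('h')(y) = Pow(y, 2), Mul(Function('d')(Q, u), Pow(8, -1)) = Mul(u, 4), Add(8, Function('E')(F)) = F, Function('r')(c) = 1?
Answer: -31680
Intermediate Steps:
Function('E')(F) = Add(-8, F)
Function('d')(Q, u) = Mul(32, u) (Function('d')(Q, u) = Mul(8, Mul(u, 4)) = Mul(8, Mul(4, u)) = Mul(32, u))
Function('V')(o) = 1
O = 35 (O = Add(Pow(5, 2), Mul(-1, Add(-8, -2))) = Add(25, Mul(-1, -10)) = Add(25, 10) = 35)
Function('b')(G) = 35
Mul(Function('d')(5, 9), Add(-145, Function('b')(Function('V')(3)))) = Mul(Mul(32, 9), Add(-145, 35)) = Mul(288, -110) = -31680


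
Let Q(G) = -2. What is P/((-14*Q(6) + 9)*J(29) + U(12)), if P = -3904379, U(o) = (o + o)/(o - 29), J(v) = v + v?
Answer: -66374443/36458 ≈ -1820.6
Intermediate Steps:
J(v) = 2*v
U(o) = 2*o/(-29 + o) (U(o) = (2*o)/(-29 + o) = 2*o/(-29 + o))
P/((-14*Q(6) + 9)*J(29) + U(12)) = -3904379/((-14*(-2) + 9)*(2*29) + 2*12/(-29 + 12)) = -3904379/((28 + 9)*58 + 2*12/(-17)) = -3904379/(37*58 + 2*12*(-1/17)) = -3904379/(2146 - 24/17) = -3904379/36458/17 = -3904379*17/36458 = -66374443/36458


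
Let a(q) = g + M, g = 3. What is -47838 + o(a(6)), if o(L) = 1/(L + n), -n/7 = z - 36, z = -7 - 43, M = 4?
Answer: -29133341/609 ≈ -47838.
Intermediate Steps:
a(q) = 7 (a(q) = 3 + 4 = 7)
z = -50
n = 602 (n = -7*(-50 - 36) = -7*(-86) = 602)
o(L) = 1/(602 + L) (o(L) = 1/(L + 602) = 1/(602 + L))
-47838 + o(a(6)) = -47838 + 1/(602 + 7) = -47838 + 1/609 = -29133341/609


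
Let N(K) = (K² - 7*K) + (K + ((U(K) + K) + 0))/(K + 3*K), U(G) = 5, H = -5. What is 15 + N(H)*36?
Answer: 2184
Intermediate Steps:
N(K) = K² - 7*K + (5 + 2*K)/(4*K) (N(K) = (K² - 7*K) + (K + ((5 + K) + 0))/(K + 3*K) = (K² - 7*K) + (K + (5 + K))/((4*K)) = (K² - 7*K) + (5 + 2*K)*(1/(4*K)) = (K² - 7*K) + (5 + 2*K)/(4*K) = K² - 7*K + (5 + 2*K)/(4*K))
15 + N(H)*36 = 15 + (½ + (-5)² - 7*(-5) + (5/4)/(-5))*36 = 15 + (½ + 25 + 35 + (5/4)*(-⅕))*36 = 15 + (½ + 25 + 35 - ¼)*36 = 15 + (241/4)*36 = 15 + 2169 = 2184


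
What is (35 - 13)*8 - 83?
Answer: 93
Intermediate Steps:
(35 - 13)*8 - 83 = 22*8 - 83 = 176 - 83 = 93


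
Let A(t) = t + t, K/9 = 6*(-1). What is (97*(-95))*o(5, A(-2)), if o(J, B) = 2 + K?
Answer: 479180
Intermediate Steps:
K = -54 (K = 9*(6*(-1)) = 9*(-6) = -54)
A(t) = 2*t
o(J, B) = -52 (o(J, B) = 2 - 54 = -52)
(97*(-95))*o(5, A(-2)) = (97*(-95))*(-52) = -9215*(-52) = 479180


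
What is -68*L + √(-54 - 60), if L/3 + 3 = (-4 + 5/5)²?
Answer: -1224 + I*√114 ≈ -1224.0 + 10.677*I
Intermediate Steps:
L = 18 (L = -9 + 3*(-4 + 5/5)² = -9 + 3*(-4 + 5*(⅕))² = -9 + 3*(-4 + 1)² = -9 + 3*(-3)² = -9 + 3*9 = -9 + 27 = 18)
-68*L + √(-54 - 60) = -68*18 + √(-54 - 60) = -1224 + √(-114) = -1224 + I*√114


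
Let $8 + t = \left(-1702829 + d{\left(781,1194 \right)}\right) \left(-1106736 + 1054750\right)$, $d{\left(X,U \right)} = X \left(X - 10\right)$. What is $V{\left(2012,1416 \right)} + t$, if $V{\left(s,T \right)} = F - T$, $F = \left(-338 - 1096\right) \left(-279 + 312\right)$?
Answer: $57219797762$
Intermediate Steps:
$d{\left(X,U \right)} = X \left(-10 + X\right)$
$t = 57219846500$ ($t = -8 + \left(-1702829 + 781 \left(-10 + 781\right)\right) \left(-1106736 + 1054750\right) = -8 + \left(-1702829 + 781 \cdot 771\right) \left(-51986\right) = -8 + \left(-1702829 + 602151\right) \left(-51986\right) = -8 - -57219846508 = -8 + 57219846508 = 57219846500$)
$F = -47322$ ($F = \left(-1434\right) 33 = -47322$)
$V{\left(s,T \right)} = -47322 - T$
$V{\left(2012,1416 \right)} + t = \left(-47322 - 1416\right) + 57219846500 = -48738 + 57219846500 = 57219797762$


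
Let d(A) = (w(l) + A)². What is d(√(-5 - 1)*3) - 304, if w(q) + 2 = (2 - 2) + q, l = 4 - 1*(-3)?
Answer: -333 + 30*I*√6 ≈ -333.0 + 73.485*I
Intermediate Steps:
l = 7 (l = 4 + 3 = 7)
w(q) = -2 + q (w(q) = -2 + ((2 - 2) + q) = -2 + (0 + q) = -2 + q)
d(A) = (5 + A)² (d(A) = ((-2 + 7) + A)² = (5 + A)²)
d(√(-5 - 1)*3) - 304 = (5 + √(-5 - 1)*3)² - 304 = (5 + √(-6)*3)² - 304 = (5 + (I*√6)*3)² - 304 = (5 + 3*I*√6)² - 304 = -304 + (5 + 3*I*√6)²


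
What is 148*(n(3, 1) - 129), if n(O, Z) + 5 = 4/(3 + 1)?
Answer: -19684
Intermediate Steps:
n(O, Z) = -4 (n(O, Z) = -5 + 4/(3 + 1) = -5 + 4/4 = -5 + (¼)*4 = -5 + 1 = -4)
148*(n(3, 1) - 129) = 148*(-4 - 129) = 148*(-133) = -19684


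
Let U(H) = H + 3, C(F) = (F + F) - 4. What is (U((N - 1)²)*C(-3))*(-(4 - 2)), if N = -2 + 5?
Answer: 140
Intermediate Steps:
N = 3
C(F) = -4 + 2*F (C(F) = 2*F - 4 = -4 + 2*F)
U(H) = 3 + H
(U((N - 1)²)*C(-3))*(-(4 - 2)) = ((3 + (3 - 1)²)*(-4 + 2*(-3)))*(-(4 - 2)) = ((3 + 2²)*(-4 - 6))*(-1*2) = ((3 + 4)*(-10))*(-2) = (7*(-10))*(-2) = -70*(-2) = 140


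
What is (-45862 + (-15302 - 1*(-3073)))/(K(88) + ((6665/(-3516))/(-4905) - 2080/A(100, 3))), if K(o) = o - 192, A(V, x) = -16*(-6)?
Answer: 200367244836/433447631 ≈ 462.26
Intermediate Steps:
A(V, x) = 96
K(o) = -192 + o
(-45862 + (-15302 - 1*(-3073)))/(K(88) + ((6665/(-3516))/(-4905) - 2080/A(100, 3))) = (-45862 + (-15302 - 1*(-3073)))/((-192 + 88) + ((6665/(-3516))/(-4905) - 2080/96)) = (-45862 + (-15302 + 3073))/(-104 + ((6665*(-1/3516))*(-1/4905) - 2080*1/96)) = (-45862 - 12229)/(-104 + (-6665/3516*(-1/4905) - 65/3)) = -58091/(-104 + (1333/3449196 - 65/3)) = -58091/(-104 - 74731247/3449196) = -58091/(-433447631/3449196) = -58091*(-3449196/433447631) = 200367244836/433447631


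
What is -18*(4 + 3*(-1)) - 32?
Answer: -50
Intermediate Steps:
-18*(4 + 3*(-1)) - 32 = -18*(4 - 3) - 32 = -18*1 - 32 = -18 - 32 = -50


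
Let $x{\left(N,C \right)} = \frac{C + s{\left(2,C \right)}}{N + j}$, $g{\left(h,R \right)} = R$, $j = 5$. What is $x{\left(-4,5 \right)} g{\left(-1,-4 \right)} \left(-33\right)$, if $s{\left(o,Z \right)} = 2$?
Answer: $924$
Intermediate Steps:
$x{\left(N,C \right)} = \frac{2 + C}{5 + N}$ ($x{\left(N,C \right)} = \frac{C + 2}{N + 5} = \frac{2 + C}{5 + N}$)
$x{\left(-4,5 \right)} g{\left(-1,-4 \right)} \left(-33\right) = \frac{2 + 5}{5 - 4} \left(-4\right) \left(-33\right) = 1^{-1} \cdot 7 \left(-4\right) \left(-33\right) = 1 \cdot 7 \left(-4\right) \left(-33\right) = 7 \left(-4\right) \left(-33\right) = \left(-28\right) \left(-33\right) = 924$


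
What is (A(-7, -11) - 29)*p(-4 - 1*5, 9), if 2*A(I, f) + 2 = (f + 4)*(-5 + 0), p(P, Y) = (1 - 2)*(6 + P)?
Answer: -75/2 ≈ -37.500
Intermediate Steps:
p(P, Y) = -6 - P (p(P, Y) = -(6 + P) = -6 - P)
A(I, f) = -11 - 5*f/2 (A(I, f) = -1 + ((f + 4)*(-5 + 0))/2 = -1 + ((4 + f)*(-5))/2 = -1 + (-20 - 5*f)/2 = -1 + (-10 - 5*f/2) = -11 - 5*f/2)
(A(-7, -11) - 29)*p(-4 - 1*5, 9) = ((-11 - 5/2*(-11)) - 29)*(-6 - (-4 - 1*5)) = ((-11 + 55/2) - 29)*(-6 - (-4 - 5)) = (33/2 - 29)*(-6 - 1*(-9)) = -25*(-6 + 9)/2 = -25/2*3 = -75/2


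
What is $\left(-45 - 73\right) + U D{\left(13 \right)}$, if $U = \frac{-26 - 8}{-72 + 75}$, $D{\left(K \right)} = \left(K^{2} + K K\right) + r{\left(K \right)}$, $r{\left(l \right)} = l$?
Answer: $-4096$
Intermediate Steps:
$D{\left(K \right)} = K + 2 K^{2}$ ($D{\left(K \right)} = \left(K^{2} + K K\right) + K = \left(K^{2} + K^{2}\right) + K = 2 K^{2} + K = K + 2 K^{2}$)
$U = - \frac{34}{3} \approx -11.333$
$\left(-45 - 73\right) + U D{\left(13 \right)} = \left(-45 - 73\right) - \frac{34 \cdot 13 \left(1 + 2 \cdot 13\right)}{3} = \left(-45 - 73\right) - \frac{34 \cdot 13 \left(1 + 26\right)}{3} = -118 - \frac{34 \cdot 13 \cdot 27}{3} = -118 - 3978 = -4096$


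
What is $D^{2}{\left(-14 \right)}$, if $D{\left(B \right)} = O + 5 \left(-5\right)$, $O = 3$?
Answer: $484$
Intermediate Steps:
$D{\left(B \right)} = -22$ ($D{\left(B \right)} = 3 + 5 \left(-5\right) = 3 - 25 = -22$)
$D^{2}{\left(-14 \right)} = \left(-22\right)^{2} = 484$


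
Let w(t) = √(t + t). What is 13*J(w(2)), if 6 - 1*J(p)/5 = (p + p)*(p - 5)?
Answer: 1170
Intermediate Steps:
w(t) = √2*√t (w(t) = √(2*t) = √2*√t)
J(p) = 30 - 10*p*(-5 + p) (J(p) = 30 - 5*(p + p)*(p - 5) = 30 - 5*2*p*(-5 + p) = 30 - 10*p*(-5 + p))
13*J(w(2)) = 13*(30 - 10*(√2*√2)² + 50*(√2*√2)) = 13*(30 - 10*2² + 50*2) = 13*(30 - 10*4 + 100) = 13*(30 - 40 + 100) = 13*90 = 1170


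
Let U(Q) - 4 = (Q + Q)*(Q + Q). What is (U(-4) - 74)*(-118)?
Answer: 708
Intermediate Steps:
U(Q) = 4 + 4*Q² (U(Q) = 4 + (Q + Q)*(Q + Q) = 4 + (2*Q)*(2*Q) = 4 + 4*Q²)
(U(-4) - 74)*(-118) = ((4 + 4*(-4)²) - 74)*(-118) = ((4 + 4*16) - 74)*(-118) = ((4 + 64) - 74)*(-118) = (68 - 74)*(-118) = -6*(-118) = 708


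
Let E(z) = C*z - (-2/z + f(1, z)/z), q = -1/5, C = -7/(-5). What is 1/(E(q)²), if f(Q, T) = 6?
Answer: 625/243049 ≈ 0.0025715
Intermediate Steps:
C = 7/5 (C = -7*(-⅕) = 7/5 ≈ 1.4000)
q = -⅕ (q = -1*⅕ = -⅕ ≈ -0.20000)
E(z) = -4/z + 7*z/5 (E(z) = 7*z/5 - (-2/z + 6/z) = 7*z/5 - 4/z = -4/z + 7*z/5)
1/(E(q)²) = 1/((-4/(-⅕) + (7/5)*(-⅕))²) = 1/((-4*(-5) - 7/25)²) = 1/((20 - 7/25)²) = 1/((493/25)²) = 1/(243049/625) = 625/243049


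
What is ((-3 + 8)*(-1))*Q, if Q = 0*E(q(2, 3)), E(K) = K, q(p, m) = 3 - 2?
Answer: 0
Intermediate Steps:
q(p, m) = 1
Q = 0 (Q = 0*1 = 0)
((-3 + 8)*(-1))*Q = ((-3 + 8)*(-1))*0 = (5*(-1))*0 = -5*0 = 0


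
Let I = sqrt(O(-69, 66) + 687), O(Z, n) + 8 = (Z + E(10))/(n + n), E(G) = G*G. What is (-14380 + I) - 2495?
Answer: -16875 + sqrt(2958747)/66 ≈ -16849.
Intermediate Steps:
E(G) = G**2
O(Z, n) = -8 + (100 + Z)/(2*n) (O(Z, n) = -8 + (Z + 10**2)/(n + n) = -8 + (Z + 100)/((2*n)) = -8 + (100 + Z)*(1/(2*n)) = -8 + (100 + Z)/(2*n))
I = sqrt(2958747)/66 (I = sqrt((1/2)*(100 - 69 - 16*66)/66 + 687) = sqrt((1/2)*(1/66)*(100 - 69 - 1056) + 687) = sqrt((1/2)*(1/66)*(-1025) + 687) = sqrt(-1025/132 + 687) = sqrt(89659/132) = sqrt(2958747)/66 ≈ 26.062)
(-14380 + I) - 2495 = (-14380 + sqrt(2958747)/66) - 2495 = -16875 + sqrt(2958747)/66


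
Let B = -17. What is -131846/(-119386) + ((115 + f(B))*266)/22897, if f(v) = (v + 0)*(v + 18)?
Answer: 437930865/195255803 ≈ 2.2429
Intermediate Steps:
f(v) = v*(18 + v)
-131846/(-119386) + ((115 + f(B))*266)/22897 = -131846/(-119386) + ((115 - 17*(18 - 17))*266)/22897 = -131846*(-1/119386) + ((115 - 17*1)*266)*(1/22897) = 65923/59693 + ((115 - 17)*266)*(1/22897) = 65923/59693 + (98*266)*(1/22897) = 65923/59693 + 26068*(1/22897) = 65923/59693 + 3724/3271 = 437930865/195255803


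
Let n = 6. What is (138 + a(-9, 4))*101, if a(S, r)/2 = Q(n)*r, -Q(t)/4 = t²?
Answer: -102414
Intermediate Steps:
Q(t) = -4*t²
a(S, r) = -288*r (a(S, r) = 2*((-4*6²)*r) = 2*((-4*36)*r) = 2*(-144*r) = -288*r)
(138 + a(-9, 4))*101 = (138 - 288*4)*101 = (138 - 1152)*101 = -1014*101 = -102414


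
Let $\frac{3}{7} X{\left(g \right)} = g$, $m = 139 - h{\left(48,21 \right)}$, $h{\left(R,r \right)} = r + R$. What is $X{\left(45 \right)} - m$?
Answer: $35$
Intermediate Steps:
$h{\left(R,r \right)} = R + r$
$m = 70$ ($m = 139 - \left(48 + 21\right) = 139 - 69 = 70$)
$X{\left(g \right)} = \frac{7 g}{3}$
$X{\left(45 \right)} - m = \frac{7}{3} \cdot 45 - 70 = 105 - 70 = 35$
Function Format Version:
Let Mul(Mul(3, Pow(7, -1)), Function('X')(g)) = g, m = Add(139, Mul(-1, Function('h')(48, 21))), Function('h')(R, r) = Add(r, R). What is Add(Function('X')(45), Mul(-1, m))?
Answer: 35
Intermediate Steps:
Function('h')(R, r) = Add(R, r)
m = 70 (m = Add(139, Mul(-1, Add(48, 21))) = Add(139, Mul(-1, 69)) = Add(139, -69) = 70)
Function('X')(g) = Mul(Rational(7, 3), g)
Add(Function('X')(45), Mul(-1, m)) = Add(Mul(Rational(7, 3), 45), Mul(-1, 70)) = Add(105, -70) = 35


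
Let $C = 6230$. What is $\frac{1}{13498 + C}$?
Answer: $\frac{1}{19728} \approx 5.0689 \cdot 10^{-5}$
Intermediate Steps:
$\frac{1}{13498 + C} = \frac{1}{13498 + 6230} = \frac{1}{19728}$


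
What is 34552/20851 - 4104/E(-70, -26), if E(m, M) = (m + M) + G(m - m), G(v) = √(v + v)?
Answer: 3703729/83404 ≈ 44.407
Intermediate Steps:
G(v) = √2*√v (G(v) = √(2*v) = √2*√v)
E(m, M) = M + m (E(m, M) = (m + M) + √2*√(m - m) = (M + m) + √2*√0 = (M + m) + √2*0 = (M + m) + 0 = M + m)
34552/20851 - 4104/E(-70, -26) = 34552/20851 - 4104/(-26 - 70) = 34552*(1/20851) - 4104/(-96) = 34552/20851 - 4104*(-1/96) = 34552/20851 + 171/4 = 3703729/83404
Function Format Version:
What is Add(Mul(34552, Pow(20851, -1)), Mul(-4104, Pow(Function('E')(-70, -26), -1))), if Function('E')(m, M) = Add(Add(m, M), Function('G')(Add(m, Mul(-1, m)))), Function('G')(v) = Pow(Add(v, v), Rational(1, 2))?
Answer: Rational(3703729, 83404) ≈ 44.407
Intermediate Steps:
Function('G')(v) = Mul(Pow(2, Rational(1, 2)), Pow(v, Rational(1, 2))) (Function('G')(v) = Pow(Mul(2, v), Rational(1, 2)) = Mul(Pow(2, Rational(1, 2)), Pow(v, Rational(1, 2))))
Function('E')(m, M) = Add(M, m) (Function('E')(m, M) = Add(Add(m, M), Mul(Pow(2, Rational(1, 2)), Pow(Add(m, Mul(-1, m)), Rational(1, 2)))) = Add(Add(M, m), Mul(Pow(2, Rational(1, 2)), Pow(0, Rational(1, 2)))) = Add(Add(M, m), Mul(Pow(2, Rational(1, 2)), 0)) = Add(Add(M, m), 0) = Add(M, m))
Add(Mul(34552, Pow(20851, -1)), Mul(-4104, Pow(Function('E')(-70, -26), -1))) = Add(Mul(34552, Pow(20851, -1)), Mul(-4104, Pow(Add(-26, -70), -1))) = Add(Mul(34552, Rational(1, 20851)), Mul(-4104, Pow(-96, -1))) = Add(Rational(34552, 20851), Mul(-4104, Rational(-1, 96))) = Add(Rational(34552, 20851), Rational(171, 4)) = Rational(3703729, 83404)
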